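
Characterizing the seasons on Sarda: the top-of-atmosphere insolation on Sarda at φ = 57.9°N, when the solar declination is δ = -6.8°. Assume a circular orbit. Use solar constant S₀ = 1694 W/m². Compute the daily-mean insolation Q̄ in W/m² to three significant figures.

Q̄ ≈ 205 W/m²

cos H₀ = −tan(+57.9°) tan(-6.800°) = 0.1901, H₀ = 1.3795 rad.
Bracket: H₀ sin φ sin δ + cos φ cos δ sin H₀ = 1.3795×0.84712×-0.11840 + 0.53140×0.99297×0.98177 = -0.138362 + 0.518045 = 0.379683.
Q̄ = (S₀/π) × [bracket] = (1694/π) × 0.379683 = 204.7 W/m².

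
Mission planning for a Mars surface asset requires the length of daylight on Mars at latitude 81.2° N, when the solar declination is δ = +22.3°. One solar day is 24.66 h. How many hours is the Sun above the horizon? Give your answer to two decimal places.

Sunrise equation: cos H₀ = −tan φ · tan δ = -2.6493 ≤ −1, so the Sun never sets (polar day) and H₀ = π.
Daylight = 2H₀/(2π) × 24.66 h = (3.1416/π) × 24.66 = 24.66 h.

24.66 h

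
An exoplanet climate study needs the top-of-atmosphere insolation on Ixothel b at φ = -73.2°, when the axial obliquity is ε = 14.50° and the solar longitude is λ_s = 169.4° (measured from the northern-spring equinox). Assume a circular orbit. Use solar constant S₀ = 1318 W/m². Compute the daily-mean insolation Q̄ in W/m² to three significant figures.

Solar declination: sin δ = sin ε · sin λ_s = sin 14.50° × sin 169.4° = 0.04606, so δ = +2.640°.
cos H₀ = −tan(-73.2°) tan(+2.640°) = 0.1527, H₀ = 1.4175 rad.
Bracket: H₀ sin φ sin δ + cos φ cos δ sin H₀ = 1.4175×-0.95732×0.04606 + 0.28903×0.99894×0.98827 = -0.062503 + 0.285337 = 0.222834.
Q̄ = (S₀/π) × [bracket] = (1318/π) × 0.222834 = 93.49 W/m².

Q̄ ≈ 93.5 W/m²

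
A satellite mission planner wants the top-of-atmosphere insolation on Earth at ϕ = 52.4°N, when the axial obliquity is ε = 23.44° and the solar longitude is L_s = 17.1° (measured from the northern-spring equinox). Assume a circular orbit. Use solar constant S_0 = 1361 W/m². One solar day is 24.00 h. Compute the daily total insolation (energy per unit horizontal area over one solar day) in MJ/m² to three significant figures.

28.4 MJ/m²

Solar declination: sin δ = sin ε · sin L_s = sin 23.44° × sin 17.1° = 0.11697, so δ = +6.717°.
cos h₀ = −tan(+52.4°) tan(+6.717°) = -0.1529, h₀ = 1.7243 rad.
Bracket: h₀ sin ϕ sin δ + cos ϕ cos δ sin h₀ = 1.7243×0.79229×0.11697 + 0.61015×0.99314×0.98824 = 0.159798 + 0.598838 = 0.758636.
Q̄ = (S_0/π) × [bracket] = (1361/π) × 0.758636 = 328.66 W/m².
Daily total = Q̄ × 24.00 h × 3600 s/h = 328.66 × 24.00 × 3600 / 10⁶ = 28.40 MJ/m².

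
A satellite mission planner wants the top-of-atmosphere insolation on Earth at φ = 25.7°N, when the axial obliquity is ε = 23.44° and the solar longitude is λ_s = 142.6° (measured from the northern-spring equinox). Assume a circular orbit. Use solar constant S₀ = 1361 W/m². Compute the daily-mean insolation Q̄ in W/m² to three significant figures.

Q̄ ≈ 453 W/m²

Solar declination: sin δ = sin ε · sin λ_s = sin 23.44° × sin 142.6° = 0.24161, so δ = +13.981°.
cos H₀ = −tan(+25.7°) tan(+13.981°) = -0.1198, H₀ = 1.6909 rad.
Bracket: H₀ sin φ sin δ + cos φ cos δ sin H₀ = 1.6909×0.43366×0.24161 + 0.90108×0.97037×0.99279 = 0.177167 + 0.868077 = 1.045244.
Q̄ = (S₀/π) × [bracket] = (1361/π) × 1.045244 = 452.8 W/m².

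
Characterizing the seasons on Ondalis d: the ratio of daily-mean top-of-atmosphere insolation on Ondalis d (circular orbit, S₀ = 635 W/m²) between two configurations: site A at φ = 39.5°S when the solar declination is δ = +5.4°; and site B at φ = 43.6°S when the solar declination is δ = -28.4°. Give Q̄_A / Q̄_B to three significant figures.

Q̄_A / Q̄_B ≈ 0.546

— Configuration A (φ=-39.5°):
cos H₀ = −tan(-39.5°) tan(+5.400°) = 0.0779, H₀ = 1.4928 rad.
Bracket: H₀ sin φ sin δ + cos φ cos δ sin H₀ = 1.4928×-0.63608×0.09411 + 0.77162×0.99556×0.99696 = -0.089361 + 0.765859 = 0.676498.
Q̄ = (S₀/π) × [bracket] = (635/π) × 0.676498 = 136.74 W/m².
— Configuration B (φ=-43.6°):
cos H₀ = −tan(-43.6°) tan(-28.400°) = -0.5149, H₀ = 2.1117 rad.
Bracket: H₀ sin φ sin δ + cos φ cos δ sin H₀ = 2.1117×-0.68962×-0.47562 + 0.72417×0.87965×0.85725 = 0.692631 + 0.546082 = 1.238713.
Q̄ = (S₀/π) × [bracket] = (635/π) × 1.238713 = 250.38 W/m².
Ratio Q̄_A / Q̄_B = 136.74 / 250.38 = 0.5461.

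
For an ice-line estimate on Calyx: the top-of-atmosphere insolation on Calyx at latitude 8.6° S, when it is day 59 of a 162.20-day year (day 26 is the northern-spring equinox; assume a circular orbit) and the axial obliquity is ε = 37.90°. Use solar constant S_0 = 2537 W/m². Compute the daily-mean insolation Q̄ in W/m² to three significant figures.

Solar longitude: L_s = 360° × (59 − 26)/162.20 = 73.243°.
sin δ = sin 37.90° × sin 73.243° = 0.58820, so δ = +36.029°.
cos h₀ = −tan(-8.6°) tan(+36.029°) = 0.1100, h₀ = 1.4606 rad.
Bracket: h₀ sin ϕ sin δ + cos ϕ cos δ sin h₀ = 1.4606×-0.14954×0.58820 + 0.98876×0.80872×0.99393 = -0.128474 + 0.794776 = 0.666302.
Q̄ = (S_0/π) × [bracket] = (2537/π) × 0.666302 = 538.1 W/m².

Q̄ ≈ 538 W/m²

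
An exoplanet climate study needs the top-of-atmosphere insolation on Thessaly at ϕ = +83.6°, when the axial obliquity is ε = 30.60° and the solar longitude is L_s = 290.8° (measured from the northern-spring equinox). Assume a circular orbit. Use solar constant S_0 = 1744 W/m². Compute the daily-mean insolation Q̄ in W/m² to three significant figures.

Q̄ ≈ 0.00 W/m²

Solar declination: sin δ = sin ε · sin L_s = sin 30.60° × sin 290.8° = -0.47586, so δ = -28.416°.
cos h₀ = −tan(+83.6°) tan(-28.416°) = 4.8236 ≥ 1 ⇒ polar night, h₀ = 0 and Q̄ = 0.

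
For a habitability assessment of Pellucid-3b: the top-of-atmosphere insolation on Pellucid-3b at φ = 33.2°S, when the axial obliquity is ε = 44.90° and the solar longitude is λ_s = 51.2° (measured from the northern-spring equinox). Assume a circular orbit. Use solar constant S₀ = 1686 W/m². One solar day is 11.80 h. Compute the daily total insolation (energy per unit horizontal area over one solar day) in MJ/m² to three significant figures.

Solar declination: sin δ = sin ε · sin λ_s = sin 44.90° × sin 51.2° = 0.55011, so δ = +33.375°.
cos H₀ = −tan(-33.2°) tan(+33.375°) = 0.4311, H₀ = 1.1251 rad.
Bracket: H₀ sin φ sin δ + cos φ cos δ sin H₀ = 1.1251×-0.54756×0.55011 + 0.83676×0.83509×0.90232 = -0.338901 + 0.630514 = 0.291613.
Q̄ = (S₀/π) × [bracket] = (1686/π) × 0.291613 = 156.50 W/m².
Daily total = Q̄ × 11.80 h × 3600 s/h = 156.50 × 11.80 × 3600 / 10⁶ = 6.648 MJ/m².

6.65 MJ/m²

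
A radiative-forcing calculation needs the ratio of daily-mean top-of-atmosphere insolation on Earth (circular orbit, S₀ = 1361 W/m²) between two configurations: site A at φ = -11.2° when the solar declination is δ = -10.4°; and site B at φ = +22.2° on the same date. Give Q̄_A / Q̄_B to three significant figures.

— Configuration A (φ=-11.2°):
cos H₀ = −tan(-11.2°) tan(-10.400°) = -0.0363, H₀ = 1.6071 rad.
Bracket: H₀ sin φ sin δ + cos φ cos δ sin H₀ = 1.6071×-0.19423×-0.18052 + 0.98096×0.98357×0.99934 = 0.056349 + 0.964206 = 1.020555.
Q̄ = (S₀/π) × [bracket] = (1361/π) × 1.020555 = 442.12 W/m².
— Configuration B (φ=+22.2°):
cos H₀ = −tan(+22.2°) tan(-10.400°) = 0.0749, H₀ = 1.4958 rad.
Bracket: H₀ sin φ sin δ + cos φ cos δ sin H₀ = 1.4958×0.37784×-0.18052 + 0.92587×0.98357×0.99719 = -0.102025 + 0.908099 = 0.806074.
Q̄ = (S₀/π) × [bracket] = (1361/π) × 0.806074 = 349.21 W/m².
Ratio Q̄_A / Q̄_B = 442.12 / 349.21 = 1.266.

Q̄_A / Q̄_B ≈ 1.27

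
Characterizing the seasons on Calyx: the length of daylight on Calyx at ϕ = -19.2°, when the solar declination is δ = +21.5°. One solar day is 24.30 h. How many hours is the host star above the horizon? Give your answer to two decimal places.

11.09 h

cos h₀ = −tan ϕ · tan δ = −tan(-19.2°) × tan(+21.500°) = 0.1372, so h₀ = 1.4332 rad = 82.12°.
Daylight = 2h₀/(2π) × 24.30 h = (1.4332/π) × 24.30 = 11.09 h.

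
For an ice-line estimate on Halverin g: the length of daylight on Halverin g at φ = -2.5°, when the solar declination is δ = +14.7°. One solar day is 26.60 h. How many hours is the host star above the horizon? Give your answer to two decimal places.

cos H₀ = −tan φ · tan δ = −tan(-2.5°) × tan(+14.700°) = 0.0115, so H₀ = 1.5593 rad = 89.34°.
Daylight = 2H₀/(2π) × 26.60 h = (1.5593/π) × 26.60 = 13.20 h.

13.20 h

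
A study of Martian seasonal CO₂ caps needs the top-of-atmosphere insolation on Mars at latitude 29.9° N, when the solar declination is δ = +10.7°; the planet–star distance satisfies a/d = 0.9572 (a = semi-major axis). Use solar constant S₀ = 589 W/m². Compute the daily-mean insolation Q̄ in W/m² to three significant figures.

Q̄ ≈ 172 W/m²

cos H₀ = −tan(+29.9°) tan(+10.700°) = -0.1087, H₀ = 1.6797 rad.
Bracket: H₀ sin φ sin δ + cos φ cos δ sin H₀ = 1.6797×0.49849×0.18567 + 0.86690×0.98261×0.99408 = 0.155464 + 0.846782 = 1.002246.
Inverse-square distance factor (a/d)² = 0.9572² = 0.916232.
Q̄ = (S₀/π) × 0.916232 × [bracket] = (589/π) × 0.916232 × 1.002246 = 172.2 W/m².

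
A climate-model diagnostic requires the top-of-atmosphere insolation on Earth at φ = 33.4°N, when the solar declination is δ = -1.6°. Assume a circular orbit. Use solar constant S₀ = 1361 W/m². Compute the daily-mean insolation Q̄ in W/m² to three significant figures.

cos H₀ = −tan(+33.4°) tan(-1.600°) = 0.0184, H₀ = 1.5524 rad.
Bracket: H₀ sin φ sin δ + cos φ cos δ sin H₀ = 1.5524×0.55048×-0.02792 + 0.83485×0.99961×0.99983 = -0.023859 + 0.834383 = 0.810524.
Q̄ = (S₀/π) × [bracket] = (1361/π) × 0.810524 = 351.1 W/m².

Q̄ ≈ 351 W/m²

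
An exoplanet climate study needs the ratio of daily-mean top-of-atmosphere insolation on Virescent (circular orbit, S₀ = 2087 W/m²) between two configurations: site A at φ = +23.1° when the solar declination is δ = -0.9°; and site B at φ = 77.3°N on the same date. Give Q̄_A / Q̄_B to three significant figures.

Q̄_A / Q̄_B ≈ 4.64

— Configuration A (φ=+23.1°):
cos H₀ = −tan(+23.1°) tan(-0.900°) = 0.0067, H₀ = 1.5641 rad.
Bracket: H₀ sin φ sin δ + cos φ cos δ sin H₀ = 1.5641×0.39234×-0.01571 + 0.91982×0.99988×0.99998 = -0.009641 + 0.919691 = 0.910050.
Q̄ = (S₀/π) × [bracket] = (2087/π) × 0.910050 = 604.56 W/m².
— Configuration B (φ=+77.3°):
cos H₀ = −tan(+77.3°) tan(-0.900°) = 0.0697, H₀ = 1.5010 rad.
Bracket: H₀ sin φ sin δ + cos φ cos δ sin H₀ = 1.5010×0.97553×-0.01571 + 0.21985×0.99988×0.99757 = -0.023004 + 0.219289 = 0.196285.
Q̄ = (S₀/π) × [bracket] = (2087/π) × 0.196285 = 130.39 W/m².
Ratio Q̄_A / Q̄_B = 604.56 / 130.39 = 4.637.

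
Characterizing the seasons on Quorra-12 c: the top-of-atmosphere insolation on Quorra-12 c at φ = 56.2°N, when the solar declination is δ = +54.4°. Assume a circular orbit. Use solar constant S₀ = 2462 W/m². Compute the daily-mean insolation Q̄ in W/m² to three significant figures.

Q̄ ≈ 1.66e+03 W/m²

cos H₀ = −tan(+56.2°) tan(+54.400°) = -2.0865 ≤ −1 ⇒ polar day, H₀ = π.
Bracket: H₀ sin φ sin δ + cos φ cos δ sin H₀ = 3.1416×0.83098×0.81310 + 0.55630×0.58212×0.00000 = 2.122684 + 0.000000 = 2.122684.
Q̄ = (S₀/π) × [bracket] = (2462/π) × 2.122684 = 1664 W/m².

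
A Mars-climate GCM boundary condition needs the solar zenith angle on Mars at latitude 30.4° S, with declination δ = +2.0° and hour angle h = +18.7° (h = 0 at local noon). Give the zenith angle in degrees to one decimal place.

θ_z = 37.0°

cos θ_z = sin ϕ sin δ + cos ϕ cos δ cos h = -0.017660 + 0.816484 = 0.798824.
θ_z = arccos(0.798824) = 37.0°.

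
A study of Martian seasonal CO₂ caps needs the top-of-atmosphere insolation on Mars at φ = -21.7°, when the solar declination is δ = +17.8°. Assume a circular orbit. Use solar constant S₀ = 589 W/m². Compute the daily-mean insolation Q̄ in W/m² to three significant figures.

Q̄ ≈ 134 W/m²

cos H₀ = −tan(-21.7°) tan(+17.800°) = 0.1278, H₀ = 1.4427 rad.
Bracket: H₀ sin φ sin δ + cos φ cos δ sin H₀ = 1.4427×-0.36975×0.30570 + 0.92913×0.95213×0.99180 = -0.163072 + 0.877398 = 0.714326.
Q̄ = (S₀/π) × [bracket] = (589/π) × 0.714326 = 133.9 W/m².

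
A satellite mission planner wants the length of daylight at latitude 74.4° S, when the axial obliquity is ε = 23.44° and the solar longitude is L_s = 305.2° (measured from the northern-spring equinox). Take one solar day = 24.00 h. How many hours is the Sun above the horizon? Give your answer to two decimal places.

24.00 h

Solar declination: sin δ = sin ε · sin L_s = sin 23.44° × sin 305.2° = -0.32505, so δ = -18.969°.
Sunrise equation: cos h₀ = −tan ϕ · tan δ = -1.2311 ≤ −1, so the Sun never sets (polar day) and h₀ = π.
Daylight = 2h₀/(2π) × 24.00 h = (3.1416/π) × 24.00 = 24.00 h.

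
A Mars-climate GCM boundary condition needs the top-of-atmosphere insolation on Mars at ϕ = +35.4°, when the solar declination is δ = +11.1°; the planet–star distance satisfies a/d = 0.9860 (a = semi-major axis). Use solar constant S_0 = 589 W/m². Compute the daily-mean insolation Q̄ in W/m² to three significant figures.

cos h₀ = −tan(+35.4°) tan(+11.100°) = -0.1394, h₀ = 1.7107 rad.
Bracket: h₀ sin ϕ sin δ + cos ϕ cos δ sin h₀ = 1.7107×0.57928×0.19252 + 0.81513×0.98129×0.99023 = 0.190782 + 0.792064 = 0.982846.
Inverse-square distance factor (a/d)² = 0.9860² = 0.972196.
Q̄ = (S_0/π) × 0.972196 × [bracket] = (589/π) × 0.972196 × 0.982846 = 179.1 W/m².

Q̄ ≈ 179 W/m²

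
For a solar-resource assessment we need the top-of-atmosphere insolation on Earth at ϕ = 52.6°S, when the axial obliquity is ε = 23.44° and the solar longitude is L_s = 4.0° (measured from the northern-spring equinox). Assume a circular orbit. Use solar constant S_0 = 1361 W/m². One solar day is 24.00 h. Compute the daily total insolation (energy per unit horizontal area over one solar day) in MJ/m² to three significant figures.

21.4 MJ/m²

Solar declination: sin δ = sin ε · sin L_s = sin 23.44° × sin 4.0° = 0.02775, so δ = +1.590°.
cos h₀ = −tan(-52.6°) tan(+1.590°) = 0.0363, h₀ = 1.5345 rad.
Bracket: h₀ sin ϕ sin δ + cos ϕ cos δ sin h₀ = 1.5345×-0.79441×0.02775 + 0.60738×0.99961×0.99934 = -0.033828 + 0.606742 = 0.572914.
Q̄ = (S_0/π) × [bracket] = (1361/π) × 0.572914 = 248.20 W/m².
Daily total = Q̄ × 24.00 h × 3600 s/h = 248.20 × 24.00 × 3600 / 10⁶ = 21.44 MJ/m².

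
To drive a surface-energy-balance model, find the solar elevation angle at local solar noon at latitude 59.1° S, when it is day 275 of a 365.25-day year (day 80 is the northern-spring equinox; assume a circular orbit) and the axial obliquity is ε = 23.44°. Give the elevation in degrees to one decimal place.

Solar longitude: L_s = 360° × (275 − 80)/365.25 = 192.197°.
sin δ = sin 23.44° × sin 192.197° = -0.08404, so δ = -4.821°.
At local noon the hour angle is zero, so the zenith angle equals |ϕ − δ| = |-59.1° − (-4.821°)| = 54.279°.
Elevation = 90° − 54.279° = 35.7°.

35.7°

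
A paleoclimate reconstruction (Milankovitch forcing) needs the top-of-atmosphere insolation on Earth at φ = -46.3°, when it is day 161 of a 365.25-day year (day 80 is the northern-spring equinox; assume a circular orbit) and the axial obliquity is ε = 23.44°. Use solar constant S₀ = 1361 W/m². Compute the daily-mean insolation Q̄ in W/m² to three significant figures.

Solar longitude: λ_s = 360° × (161 − 80)/365.25 = 79.836°.
sin δ = sin 23.44° × sin 79.836° = 0.39155, so δ = +23.051°.
cos H₀ = −tan(-46.3°) tan(+23.051°) = 0.4453, H₀ = 1.1093 rad.
Bracket: H₀ sin φ sin δ + cos φ cos δ sin H₀ = 1.1093×-0.72297×0.39155 + 0.69088×0.92016×0.89539 = -0.314019 + 0.569217 = 0.255198.
Q̄ = (S₀/π) × [bracket] = (1361/π) × 0.255198 = 110.6 W/m².

Q̄ ≈ 111 W/m²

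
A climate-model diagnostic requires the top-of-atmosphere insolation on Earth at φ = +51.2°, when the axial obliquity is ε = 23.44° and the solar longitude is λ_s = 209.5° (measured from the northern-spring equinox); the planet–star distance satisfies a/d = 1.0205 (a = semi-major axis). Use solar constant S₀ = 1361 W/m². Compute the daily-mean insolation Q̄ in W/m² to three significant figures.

Solar declination: sin δ = sin ε · sin λ_s = sin 23.44° × sin 209.5° = -0.19588, so δ = -11.296°.
cos H₀ = −tan(+51.2°) tan(-11.296°) = 0.2484, H₀ = 1.3197 rad.
Bracket: H₀ sin φ sin δ + cos φ cos δ sin H₀ = 1.3197×0.77934×-0.19588 + 0.62660×0.98063×0.96865 = -0.201462 + 0.595199 = 0.393737.
Inverse-square distance factor (a/d)² = 1.0205² = 1.041420.
Q̄ = (S₀/π) × 1.041420 × [bracket] = (1361/π) × 1.041420 × 0.393737 = 177.6 W/m².

Q̄ ≈ 178 W/m²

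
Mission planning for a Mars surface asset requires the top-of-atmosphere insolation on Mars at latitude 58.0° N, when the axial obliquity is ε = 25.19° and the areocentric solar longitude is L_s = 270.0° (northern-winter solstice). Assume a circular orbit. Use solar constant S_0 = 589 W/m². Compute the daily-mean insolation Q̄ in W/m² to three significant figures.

sin δ = sin 25.19° × sin 270.0° = -0.42562, so δ = -25.190°.
cos h₀ = −tan(+58.0°) tan(-25.190°) = 0.7527, h₀ = 0.7186 rad.
Bracket: h₀ sin ϕ sin δ + cos ϕ cos δ sin h₀ = 0.7186×0.84805×-0.42562 + 0.52992×0.90490×0.65834 = -0.259377 + 0.315690 = 0.056313.
Q̄ = (S_0/π) × [bracket] = (589/π) × 0.056313 = 10.56 W/m².

Q̄ ≈ 10.6 W/m²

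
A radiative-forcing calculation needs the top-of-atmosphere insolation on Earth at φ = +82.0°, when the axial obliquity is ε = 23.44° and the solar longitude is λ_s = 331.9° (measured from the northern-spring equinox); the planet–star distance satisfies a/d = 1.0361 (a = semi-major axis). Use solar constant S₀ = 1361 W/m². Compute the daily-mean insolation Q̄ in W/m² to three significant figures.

Solar declination: sin δ = sin ε · sin λ_s = sin 23.44° × sin 331.9° = -0.18736, so δ = -10.799°.
cos H₀ = −tan(+82.0°) tan(-10.799°) = 1.3572 ≥ 1 ⇒ polar night, H₀ = 0 and Q̄ = 0.
Inverse-square distance factor (a/d)² = 1.0361² = 1.073503.

Q̄ ≈ 0.00 W/m²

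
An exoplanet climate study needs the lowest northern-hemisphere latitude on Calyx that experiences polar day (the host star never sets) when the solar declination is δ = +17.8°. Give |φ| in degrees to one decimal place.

|φ| = 72.2°

Polar day requires cos H₀ = −tan φ tan δ ≤ −1, i.e. tan φ tan δ ≥ 1.
The boundary is |tan φ| · |tan δ| = 1, so |φ| = 90° − |δ| = 90° − 17.8° = 72.2° in the northern hemisphere.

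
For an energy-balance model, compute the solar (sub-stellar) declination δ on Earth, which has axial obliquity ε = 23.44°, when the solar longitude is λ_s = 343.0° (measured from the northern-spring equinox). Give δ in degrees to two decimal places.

δ = -6.68°

sin δ = sin ε · sin λ_s = sin 23.44° × sin 343.0° = -0.116302.
δ = arcsin(-0.116302) = -6.68°.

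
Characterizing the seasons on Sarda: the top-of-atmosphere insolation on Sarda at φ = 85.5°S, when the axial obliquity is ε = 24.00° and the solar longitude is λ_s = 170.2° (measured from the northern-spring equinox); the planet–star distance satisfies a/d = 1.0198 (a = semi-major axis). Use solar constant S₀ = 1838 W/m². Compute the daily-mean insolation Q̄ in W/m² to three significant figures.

Q̄ ≈ 1.84 W/m²

Solar declination: sin δ = sin ε · sin λ_s = sin 24.00° × sin 170.2° = 0.06923, so δ = +3.970°.
cos H₀ = −tan(-85.5°) tan(+3.970°) = 0.8818, H₀ = 0.4912 rad.
Bracket: H₀ sin φ sin δ + cos φ cos δ sin H₀ = 0.4912×-0.99692×0.06923 + 0.07846×0.99760×0.47168 = -0.033901 + 0.036919 = 0.003018.
Inverse-square distance factor (a/d)² = 1.0198² = 1.039992.
Q̄ = (S₀/π) × 1.039992 × [bracket] = (1838/π) × 1.039992 × 0.003018 = 1.836 W/m².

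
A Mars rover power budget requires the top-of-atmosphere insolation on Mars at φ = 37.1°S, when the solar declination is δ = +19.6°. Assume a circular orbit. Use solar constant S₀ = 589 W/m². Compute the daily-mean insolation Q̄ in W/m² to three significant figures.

Q̄ ≈ 86.4 W/m²

cos H₀ = −tan(-37.1°) tan(+19.600°) = 0.2693, H₀ = 1.2981 rad.
Bracket: H₀ sin φ sin δ + cos φ cos δ sin H₀ = 1.2981×-0.60321×0.33545 + 0.79758×0.94206×0.96306 = -0.262666 + 0.723613 = 0.460947.
Q̄ = (S₀/π) × [bracket] = (589/π) × 0.460947 = 86.42 W/m².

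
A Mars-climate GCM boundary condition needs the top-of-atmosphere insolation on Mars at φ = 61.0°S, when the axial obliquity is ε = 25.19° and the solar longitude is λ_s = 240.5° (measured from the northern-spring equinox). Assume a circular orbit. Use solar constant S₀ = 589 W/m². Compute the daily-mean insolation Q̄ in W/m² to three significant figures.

Q̄ ≈ 203 W/m²

Solar declination: sin δ = sin ε · sin λ_s = sin 25.19° × sin 240.5° = -0.37044, so δ = -21.743°.
cos H₀ = −tan(-61.0°) tan(-21.743°) = -0.7195, H₀ = 2.3739 rad.
Bracket: H₀ sin φ sin δ + cos φ cos δ sin H₀ = 2.3739×-0.87462×-0.37044 + 0.48481×0.92886×0.69451 = 0.769130 + 0.312752 = 1.081882.
Q̄ = (S₀/π) × [bracket] = (589/π) × 1.081882 = 202.8 W/m².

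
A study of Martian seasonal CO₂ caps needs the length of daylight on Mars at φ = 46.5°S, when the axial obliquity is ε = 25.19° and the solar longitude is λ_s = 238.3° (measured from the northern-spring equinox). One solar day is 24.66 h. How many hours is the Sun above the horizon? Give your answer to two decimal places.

Solar declination: sin δ = sin ε · sin λ_s = sin 25.19° × sin 238.3° = -0.36212, so δ = -21.231°.
cos H₀ = −tan φ · tan δ = −tan(-46.5°) × tan(-21.231°) = -0.4094, so H₀ = 1.9926 rad = 114.17°.
Daylight = 2H₀/(2π) × 24.66 h = (1.9926/π) × 24.66 = 15.64 h.

15.64 h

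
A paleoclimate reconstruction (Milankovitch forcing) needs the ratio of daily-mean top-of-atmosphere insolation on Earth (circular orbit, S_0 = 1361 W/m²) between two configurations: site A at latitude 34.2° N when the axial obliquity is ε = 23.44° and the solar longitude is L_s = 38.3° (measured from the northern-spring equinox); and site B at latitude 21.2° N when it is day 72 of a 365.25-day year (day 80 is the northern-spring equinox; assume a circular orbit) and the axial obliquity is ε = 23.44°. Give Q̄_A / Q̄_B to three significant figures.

Q̄_A / Q̄_B ≈ 1.15

— Configuration A (ϕ=+34.2°):
Solar declination: sin δ = sin ε · sin L_s = sin 23.44° × sin 38.3° = 0.24654, so δ = +14.273°.
cos h₀ = −tan(+34.2°) tan(+14.273°) = -0.1729, h₀ = 1.7446 rad.
Bracket: h₀ sin ϕ sin δ + cos ϕ cos δ sin h₀ = 1.7446×0.56208×0.24654 + 0.82708×0.96913×0.98494 = 0.241758 + 0.789477 = 1.031235.
Q̄ = (S_0/π) × [bracket] = (1361/π) × 1.031235 = 446.75 W/m².
— Configuration B (ϕ=+21.2°):
Solar longitude: L_s = 360° × (72 − 80)/365.25 = -7.885°, i.e. -7.885° + 360° = 352.115°.
sin δ = sin 23.44° × sin 352.115° = -0.05457, so δ = -3.128°.
cos h₀ = −tan(+21.2°) tan(-3.128°) = 0.0212, h₀ = 1.5496 rad.
Bracket: h₀ sin ϕ sin δ + cos ϕ cos δ sin h₀ = 1.5496×0.36162×-0.05457 + 0.93232×0.99851×0.99978 = -0.030579 + 0.930726 = 0.900147.
Q̄ = (S_0/π) × [bracket] = (1361/π) × 0.900147 = 389.96 W/m².
Ratio Q̄_A / Q̄_B = 446.75 / 389.96 = 1.146.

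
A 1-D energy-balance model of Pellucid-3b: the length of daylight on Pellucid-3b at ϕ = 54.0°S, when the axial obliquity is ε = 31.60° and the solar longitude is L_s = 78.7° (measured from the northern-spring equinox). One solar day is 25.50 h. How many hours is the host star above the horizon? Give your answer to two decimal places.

Solar declination: sin δ = sin ε · sin L_s = sin 31.60° × sin 78.7° = 0.51383, so δ = +30.919°.
cos h₀ = −tan ϕ · tan δ = −tan(-54.0°) × tan(+30.919°) = 0.8244, so h₀ = 0.6017 rad = 34.48°.
Daylight = 2h₀/(2π) × 25.50 h = (0.6017/π) × 25.50 = 4.88 h.

4.88 h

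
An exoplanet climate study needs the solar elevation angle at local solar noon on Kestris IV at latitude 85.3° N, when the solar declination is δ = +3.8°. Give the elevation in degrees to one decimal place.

8.5°

At local noon the hour angle is zero, so the zenith angle equals |φ − δ| = |+85.3° − (+3.800°)| = 81.500°.
Elevation = 90° − 81.500° = 8.5°.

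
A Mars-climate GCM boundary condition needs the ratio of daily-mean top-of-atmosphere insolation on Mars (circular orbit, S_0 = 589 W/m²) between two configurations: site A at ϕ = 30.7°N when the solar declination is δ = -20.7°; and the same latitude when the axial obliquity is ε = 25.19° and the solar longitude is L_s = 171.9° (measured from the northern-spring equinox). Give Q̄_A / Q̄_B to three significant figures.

— Configuration A (ϕ=+30.7°):
cos h₀ = −tan(+30.7°) tan(-20.700°) = 0.2244, h₀ = 1.3445 rad.
Bracket: h₀ sin ϕ sin δ + cos ϕ cos δ sin h₀ = 1.3445×0.51054×-0.35347 + 0.85985×0.93544×0.97451 = -0.242629 + 0.783836 = 0.541207.
Q̄ = (S_0/π) × [bracket] = (589/π) × 0.541207 = 101.47 W/m².
— Configuration B (ϕ=+30.7°):
Solar declination: sin δ = sin ε · sin L_s = sin 25.19° × sin 171.9° = 0.05997, so δ = +3.438°.
cos h₀ = −tan(+30.7°) tan(+3.438°) = -0.0357, h₀ = 1.6065 rad.
Bracket: h₀ sin ϕ sin δ + cos ϕ cos δ sin h₀ = 1.6065×0.51054×0.05997 + 0.85985×0.99820×0.99936 = 0.049186 + 0.857753 = 0.906939.
Q̄ = (S_0/π) × [bracket] = (589/π) × 0.906939 = 170.04 W/m².
Ratio Q̄_A / Q̄_B = 101.47 / 170.04 = 0.5967.

Q̄_A / Q̄_B ≈ 0.597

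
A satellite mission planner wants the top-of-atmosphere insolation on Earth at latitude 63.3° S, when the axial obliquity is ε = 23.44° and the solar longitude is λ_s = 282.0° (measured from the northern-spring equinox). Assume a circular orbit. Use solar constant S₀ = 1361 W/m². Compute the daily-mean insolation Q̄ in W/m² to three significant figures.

Q̄ ≈ 484 W/m²

Solar declination: sin δ = sin ε · sin λ_s = sin 23.44° × sin 282.0° = -0.38910, so δ = -22.898°.
cos H₀ = −tan(-63.3°) tan(-22.898°) = -0.8398, H₀ = 2.5677 rad.
Bracket: H₀ sin φ sin δ + cos φ cos δ sin H₀ = 2.5677×-0.89337×-0.38910 + 0.44932×0.92120×0.54288 = 0.892559 + 0.224705 = 1.117264.
Q̄ = (S₀/π) × [bracket] = (1361/π) × 1.117264 = 484.0 W/m².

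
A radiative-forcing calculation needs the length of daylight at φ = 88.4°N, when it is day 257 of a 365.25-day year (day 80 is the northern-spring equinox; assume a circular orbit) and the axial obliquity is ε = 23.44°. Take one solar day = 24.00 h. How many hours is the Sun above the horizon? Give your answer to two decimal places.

24.00 h

Solar longitude: λ_s = 360° × (257 − 80)/365.25 = 174.456°.
sin δ = sin 23.44° × sin 174.456° = 0.03843, so δ = +2.203°.
Sunrise equation: cos H₀ = −tan φ · tan δ = -1.3769 ≤ −1, so the Sun never sets (polar day) and H₀ = π.
Daylight = 2H₀/(2π) × 24.00 h = (3.1416/π) × 24.00 = 24.00 h.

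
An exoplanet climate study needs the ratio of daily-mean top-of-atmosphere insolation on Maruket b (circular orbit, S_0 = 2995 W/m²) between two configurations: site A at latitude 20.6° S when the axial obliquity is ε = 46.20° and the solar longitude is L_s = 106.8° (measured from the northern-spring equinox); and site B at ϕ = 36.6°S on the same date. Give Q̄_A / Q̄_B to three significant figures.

— Configuration A (ϕ=-20.6°):
Solar declination: sin δ = sin ε · sin L_s = sin 46.20° × sin 106.8° = 0.69096, so δ = +43.706°.
cos h₀ = −tan(-20.6°) tan(+43.706°) = 0.3593, h₀ = 1.2033 rad.
Bracket: h₀ sin ϕ sin δ + cos ϕ cos δ sin h₀ = 1.2033×-0.35184×0.69096 + 0.93606×0.72290×0.93323 = -0.292531 + 0.631496 = 0.338965.
Q̄ = (S_0/π) × [bracket] = (2995/π) × 0.338965 = 323.15 W/m².
— Configuration B (ϕ=-36.6°):
cos h₀ = −tan(-36.6°) tan(+43.706°) = 0.7098, h₀ = 0.7815 rad.
Bracket: h₀ sin ϕ sin δ + cos ϕ cos δ sin h₀ = 0.7815×-0.59622×0.69096 + 0.80282×0.72290×0.70435 = -0.321950 + 0.408776 = 0.086826.
Q̄ = (S_0/π) × [bracket] = (2995/π) × 0.086826 = 82.775 W/m².
Ratio Q̄_A / Q̄_B = 323.15 / 82.775 = 3.904.

Q̄_A / Q̄_B ≈ 3.90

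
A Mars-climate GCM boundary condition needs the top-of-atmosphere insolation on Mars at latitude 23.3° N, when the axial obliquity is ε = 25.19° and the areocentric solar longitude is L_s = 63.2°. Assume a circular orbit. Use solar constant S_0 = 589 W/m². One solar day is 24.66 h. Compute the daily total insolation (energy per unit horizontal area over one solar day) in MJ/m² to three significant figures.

18.3 MJ/m²

sin δ = sin 25.19° × sin 63.2° = 0.37990, so δ = +22.328°.
cos h₀ = −tan(+23.3°) tan(+22.328°) = -0.1769, h₀ = 1.7486 rad.
Bracket: h₀ sin ϕ sin δ + cos ϕ cos δ sin h₀ = 1.7486×0.39555×0.37990 + 0.91845×0.92503×0.98423 = 0.262761 + 0.836196 = 1.098957.
Q̄ = (S_0/π) × [bracket] = (589/π) × 1.098957 = 206.04 W/m².
Daily total = Q̄ × 24.66 h × 3600 s/h = 206.04 × 24.66 × 3600 / 10⁶ = 18.29 MJ/m².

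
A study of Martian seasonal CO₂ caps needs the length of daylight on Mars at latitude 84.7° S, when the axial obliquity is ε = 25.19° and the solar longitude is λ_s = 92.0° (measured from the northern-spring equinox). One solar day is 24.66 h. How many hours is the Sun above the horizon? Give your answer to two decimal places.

0.00 h

Solar declination: sin δ = sin ε · sin λ_s = sin 25.19° × sin 92.0° = 0.42536, so δ = +25.174°.
cos H₀ = −tan φ · tan δ = 5.0665 ≥ 1, so the Sun never rises (polar night) and H₀ = 0.
Daylight = 2H₀/(2π) × 24.66 h = (0.0000/π) × 24.66 = 0.00 h.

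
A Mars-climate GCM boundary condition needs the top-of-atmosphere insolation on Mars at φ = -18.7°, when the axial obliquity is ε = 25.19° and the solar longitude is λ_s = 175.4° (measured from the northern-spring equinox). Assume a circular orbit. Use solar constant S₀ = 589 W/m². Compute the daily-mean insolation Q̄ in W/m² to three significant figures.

Q̄ ≈ 174 W/m²

Solar declination: sin δ = sin ε · sin λ_s = sin 25.19° × sin 175.4° = 0.03413, so δ = +1.956°.
cos H₀ = −tan(-18.7°) tan(+1.956°) = 0.0116, H₀ = 1.5592 rad.
Bracket: H₀ sin φ sin δ + cos φ cos δ sin H₀ = 1.5592×-0.32061×0.03413 + 0.94721×0.99942×0.99993 = -0.017061 + 0.946594 = 0.929533.
Q̄ = (S₀/π) × [bracket] = (589/π) × 0.929533 = 174.3 W/m².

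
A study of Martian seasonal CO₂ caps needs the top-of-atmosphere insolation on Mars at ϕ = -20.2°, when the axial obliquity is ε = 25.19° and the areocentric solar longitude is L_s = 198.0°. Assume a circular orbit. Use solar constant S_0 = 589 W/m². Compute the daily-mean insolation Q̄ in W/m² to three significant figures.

Q̄ ≈ 188 W/m²

sin δ = sin 25.19° × sin 198.0° = -0.13152, so δ = -7.558°.
cos h₀ = −tan(-20.2°) tan(-7.558°) = -0.0488, h₀ = 1.6196 rad.
Bracket: h₀ sin ϕ sin δ + cos ϕ cos δ sin h₀ = 1.6196×-0.34530×-0.13152 + 0.93849×0.99131×0.99881 = 0.073552 + 0.929227 = 1.002779.
Q̄ = (S_0/π) × [bracket] = (589/π) × 1.002779 = 188.0 W/m².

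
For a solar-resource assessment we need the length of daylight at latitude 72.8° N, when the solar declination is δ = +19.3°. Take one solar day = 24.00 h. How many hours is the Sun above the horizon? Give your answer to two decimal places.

24.00 h

Sunrise equation: cos h₀ = −tan ϕ · tan δ = -1.1313 ≤ −1, so the Sun never sets (polar day) and h₀ = π.
Daylight = 2h₀/(2π) × 24.00 h = (3.1416/π) × 24.00 = 24.00 h.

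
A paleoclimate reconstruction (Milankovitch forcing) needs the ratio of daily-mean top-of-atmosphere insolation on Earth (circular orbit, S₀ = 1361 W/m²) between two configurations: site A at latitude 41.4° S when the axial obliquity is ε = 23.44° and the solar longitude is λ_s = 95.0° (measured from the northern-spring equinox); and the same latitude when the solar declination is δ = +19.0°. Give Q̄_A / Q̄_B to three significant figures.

— Configuration A (φ=-41.4°):
Solar declination: sin δ = sin ε · sin λ_s = sin 23.44° × sin 95.0° = 0.39627, so δ = +23.346°.
cos H₀ = −tan(-41.4°) tan(+23.346°) = 0.3805, H₀ = 1.1804 rad.
Bracket: H₀ sin φ sin δ + cos φ cos δ sin H₀ = 1.1804×-0.66131×0.39627 + 0.75011×0.91813×0.92477 = -0.309332 + 0.636888 = 0.327556.
Q̄ = (S₀/π) × [bracket] = (1361/π) × 0.327556 = 141.90 W/m².
— Configuration B (φ=-41.4°):
cos H₀ = −tan(-41.4°) tan(+19.000°) = 0.3036, H₀ = 1.2624 rad.
Bracket: H₀ sin φ sin δ + cos φ cos δ sin H₀ = 1.2624×-0.66131×0.32557 + 0.75011×0.94552×0.95281 = -0.271798 + 0.675775 = 0.403977.
Q̄ = (S₀/π) × [bracket] = (1361/π) × 0.403977 = 175.01 W/m².
Ratio Q̄_A / Q̄_B = 141.90 / 175.01 = 0.8108.

Q̄_A / Q̄_B ≈ 0.811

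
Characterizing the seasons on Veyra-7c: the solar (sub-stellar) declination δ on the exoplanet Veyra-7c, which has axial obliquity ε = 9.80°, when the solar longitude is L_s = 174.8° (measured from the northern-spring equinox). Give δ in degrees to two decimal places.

sin δ = sin ε · sin L_s = sin 9.80° × sin 174.8° = 0.015427.
δ = arcsin(0.015427) = +0.88°.

δ = +0.88°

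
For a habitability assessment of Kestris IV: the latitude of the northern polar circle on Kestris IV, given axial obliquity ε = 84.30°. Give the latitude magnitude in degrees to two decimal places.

The polar circle is the lowest latitude that experiences at least one full rotation of continuous daylight at the northern-summer solstice; it lies at |φ| = 90° − ε = 90° − 84.30° = 5.70°.

5.70°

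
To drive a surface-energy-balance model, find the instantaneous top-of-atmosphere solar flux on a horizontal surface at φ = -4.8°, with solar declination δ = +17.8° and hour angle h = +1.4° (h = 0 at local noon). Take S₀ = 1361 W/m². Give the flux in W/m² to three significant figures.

1.26e+03 W/m²

cos θ_z = sin φ sin δ + cos φ cos δ cos h = -0.025580 + 0.948507 = 0.922927.
Flux = S₀ · cos θ_z = 1361 × 0.922927 = 1256 W/m².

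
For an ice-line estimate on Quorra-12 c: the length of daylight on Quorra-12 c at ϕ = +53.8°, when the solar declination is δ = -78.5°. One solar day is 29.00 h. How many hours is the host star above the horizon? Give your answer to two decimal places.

cos h₀ = −tan ϕ · tan δ = 6.7157 ≥ 1, so the host star never rises (polar night) and h₀ = 0.
Daylight = 2h₀/(2π) × 29.00 h = (0.0000/π) × 29.00 = 0.00 h.

0.00 h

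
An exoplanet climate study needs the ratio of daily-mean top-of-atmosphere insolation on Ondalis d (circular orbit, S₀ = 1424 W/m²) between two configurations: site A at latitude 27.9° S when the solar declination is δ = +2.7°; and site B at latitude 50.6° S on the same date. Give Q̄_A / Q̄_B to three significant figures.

— Configuration A (φ=-27.9°):
cos H₀ = −tan(-27.9°) tan(+2.700°) = 0.0250, H₀ = 1.5458 rad.
Bracket: H₀ sin φ sin δ + cos φ cos δ sin H₀ = 1.5458×-0.46793×0.04711 + 0.88377×0.99889×0.99969 = -0.034076 + 0.882515 = 0.848439.
Q̄ = (S₀/π) × [bracket] = (1424/π) × 0.848439 = 384.57 W/m².
— Configuration B (φ=-50.6°):
cos H₀ = −tan(-50.6°) tan(+2.700°) = 0.0574, H₀ = 1.5134 rad.
Bracket: H₀ sin φ sin δ + cos φ cos δ sin H₀ = 1.5134×-0.77273×0.04711 + 0.63473×0.99889×0.99835 = -0.055093 + 0.632979 = 0.577886.
Q̄ = (S₀/π) × [bracket] = (1424/π) × 0.577886 = 261.94 W/m².
Ratio Q̄_A / Q̄_B = 384.57 / 261.94 = 1.468.

Q̄_A / Q̄_B ≈ 1.47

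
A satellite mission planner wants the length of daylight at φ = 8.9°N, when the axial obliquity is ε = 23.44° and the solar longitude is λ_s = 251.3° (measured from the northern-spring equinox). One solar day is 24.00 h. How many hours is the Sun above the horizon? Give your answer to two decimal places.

11.51 h

Solar declination: sin δ = sin ε · sin λ_s = sin 23.44° × sin 251.3° = -0.37679, so δ = -22.135°.
cos H₀ = −tan φ · tan δ = −tan(+8.9°) × tan(-22.135°) = 0.0637, so H₀ = 1.5071 rad = 86.35°.
Daylight = 2H₀/(2π) × 24.00 h = (1.5071/π) × 24.00 = 11.51 h.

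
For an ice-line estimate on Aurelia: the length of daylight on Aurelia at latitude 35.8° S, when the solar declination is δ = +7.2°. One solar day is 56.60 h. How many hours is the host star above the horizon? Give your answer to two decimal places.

26.66 h

cos H₀ = −tan φ · tan δ = −tan(-35.8°) × tan(+7.200°) = 0.0911, so H₀ = 1.4796 rad = 84.77°.
Daylight = 2H₀/(2π) × 56.60 h = (1.4796/π) × 56.60 = 26.66 h.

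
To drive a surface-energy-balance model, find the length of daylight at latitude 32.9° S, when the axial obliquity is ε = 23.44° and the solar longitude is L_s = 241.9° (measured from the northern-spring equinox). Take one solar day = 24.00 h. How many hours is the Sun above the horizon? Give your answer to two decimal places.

Solar declination: sin δ = sin ε · sin L_s = sin 23.44° × sin 241.9° = -0.35090, so δ = -20.542°.
cos h₀ = −tan ϕ · tan δ = −tan(-32.9°) × tan(-20.542°) = -0.2424, so h₀ = 1.8157 rad = 104.03°.
Daylight = 2h₀/(2π) × 24.00 h = (1.8157/π) × 24.00 = 13.87 h.

13.87 h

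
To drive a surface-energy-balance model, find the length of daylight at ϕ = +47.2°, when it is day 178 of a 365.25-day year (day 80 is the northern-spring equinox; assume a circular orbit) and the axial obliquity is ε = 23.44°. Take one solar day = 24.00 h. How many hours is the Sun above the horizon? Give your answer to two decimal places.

Solar longitude: L_s = 360° × (178 − 80)/365.25 = 96.591°.
sin δ = sin 23.44° × sin 96.591° = 0.39516, so δ = +23.276°.
cos h₀ = −tan ϕ · tan δ = −tan(+47.2°) × tan(+23.276°) = -0.4645, so h₀ = 2.0539 rad = 117.68°.
Daylight = 2h₀/(2π) × 24.00 h = (2.0539/π) × 24.00 = 15.69 h.

15.69 h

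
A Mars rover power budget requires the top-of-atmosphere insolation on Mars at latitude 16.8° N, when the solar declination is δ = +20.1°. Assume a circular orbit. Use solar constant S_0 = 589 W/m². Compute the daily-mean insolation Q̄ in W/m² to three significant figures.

Q̄ ≈ 199 W/m²

cos h₀ = −tan(+16.8°) tan(+20.100°) = -0.1105, h₀ = 1.6815 rad.
Bracket: h₀ sin ϕ sin δ + cos ϕ cos δ sin h₀ = 1.6815×0.28903×0.34366 + 0.95732×0.93909×0.99388 = 0.167020 + 0.893508 = 1.060528.
Q̄ = (S_0/π) × [bracket] = (589/π) × 1.060528 = 198.8 W/m².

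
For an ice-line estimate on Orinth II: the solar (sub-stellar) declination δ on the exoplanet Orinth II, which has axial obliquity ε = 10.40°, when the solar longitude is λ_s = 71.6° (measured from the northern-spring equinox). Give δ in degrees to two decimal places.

δ = +9.86°

sin δ = sin ε · sin λ_s = sin 10.40° × sin 71.6° = 0.171290.
δ = arcsin(0.171290) = +9.86°.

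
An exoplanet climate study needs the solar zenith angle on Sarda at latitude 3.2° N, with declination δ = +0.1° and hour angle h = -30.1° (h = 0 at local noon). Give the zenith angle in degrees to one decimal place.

cos θ_z = sin φ sin δ + cos φ cos δ cos h = 0.000097 + 0.863801 = 0.863898.
θ_z = arccos(0.863898) = 30.2°.

θ_z = 30.2°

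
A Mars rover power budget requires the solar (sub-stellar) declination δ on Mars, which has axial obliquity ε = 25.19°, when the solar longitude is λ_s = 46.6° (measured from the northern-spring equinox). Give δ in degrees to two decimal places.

sin δ = sin ε · sin λ_s = sin 25.19° × sin 46.6° = 0.309246.
δ = arcsin(0.309246) = +18.01°.

δ = +18.01°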